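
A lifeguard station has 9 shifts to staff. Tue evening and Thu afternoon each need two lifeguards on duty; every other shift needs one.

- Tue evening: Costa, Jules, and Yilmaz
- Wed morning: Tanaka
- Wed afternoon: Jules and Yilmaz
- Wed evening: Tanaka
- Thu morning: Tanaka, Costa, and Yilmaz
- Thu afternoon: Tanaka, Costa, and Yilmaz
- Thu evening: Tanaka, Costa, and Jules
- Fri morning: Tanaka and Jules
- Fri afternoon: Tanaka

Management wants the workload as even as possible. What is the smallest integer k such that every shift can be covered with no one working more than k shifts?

3

With 4 lifeguards and 11 worker-slots to fill, someone must work at least ⌈11/4⌉ = 3 shifts, so k ≥ 3.
k = 3 works: Tue evening→Costa+Jules, Wed morning→Tanaka, Wed afternoon→Jules, Wed evening→Tanaka, Thu morning→Yilmaz, Thu afternoon→Costa+Yilmaz, Thu evening→Costa, Fri morning→Jules, Fri afternoon→Tanaka.
Loads: Tanaka 3, Costa 3, Jules 3, Yilmaz 2 — all ≤ 3.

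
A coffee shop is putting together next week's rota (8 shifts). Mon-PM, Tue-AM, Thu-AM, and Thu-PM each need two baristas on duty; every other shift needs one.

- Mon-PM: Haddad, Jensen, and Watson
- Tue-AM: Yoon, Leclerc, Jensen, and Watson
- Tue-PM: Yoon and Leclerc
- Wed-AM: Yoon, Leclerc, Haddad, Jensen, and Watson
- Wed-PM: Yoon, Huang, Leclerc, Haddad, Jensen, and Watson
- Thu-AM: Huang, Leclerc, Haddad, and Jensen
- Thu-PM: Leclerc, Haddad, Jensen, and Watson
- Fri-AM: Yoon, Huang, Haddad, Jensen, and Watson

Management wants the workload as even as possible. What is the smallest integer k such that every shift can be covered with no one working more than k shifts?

With 6 baristas and 12 worker-slots to fill, someone must work at least ⌈12/6⌉ = 2 shifts, so k ≥ 2.
k = 2 works: Mon-PM→Haddad+Jensen, Tue-AM→Leclerc+Jensen, Tue-PM→Yoon, Wed-AM→Yoon, Wed-PM→Watson, Thu-AM→Huang+Leclerc, Thu-PM→Haddad+Watson, Fri-AM→Huang.
Loads: Yoon 2, Huang 2, Leclerc 2, Haddad 2, Jensen 2, Watson 2 — all ≤ 2.

2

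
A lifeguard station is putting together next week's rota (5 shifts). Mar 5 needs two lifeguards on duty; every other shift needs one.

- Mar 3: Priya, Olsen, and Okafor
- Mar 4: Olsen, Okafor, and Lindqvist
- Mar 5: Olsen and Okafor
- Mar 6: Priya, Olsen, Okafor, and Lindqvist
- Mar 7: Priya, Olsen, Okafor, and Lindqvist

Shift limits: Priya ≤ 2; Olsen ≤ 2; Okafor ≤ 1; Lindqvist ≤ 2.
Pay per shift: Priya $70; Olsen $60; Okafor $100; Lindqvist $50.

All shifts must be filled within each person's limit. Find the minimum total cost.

$390

Mar 5 can only be covered by Olsen and Okafor, so that assignment is forced.
Picking the cheapest available lifeguard for each shift independently would cost $370, but that ignores the shift limits.
An optimal schedule: Mar 3→Olsen, Mar 4→Lindqvist, Mar 5→Olsen+Okafor, Mar 6→Lindqvist, Mar 7→Priya.
Total: 60 + 50 + 60 + 100 + 50 + 70 = $390.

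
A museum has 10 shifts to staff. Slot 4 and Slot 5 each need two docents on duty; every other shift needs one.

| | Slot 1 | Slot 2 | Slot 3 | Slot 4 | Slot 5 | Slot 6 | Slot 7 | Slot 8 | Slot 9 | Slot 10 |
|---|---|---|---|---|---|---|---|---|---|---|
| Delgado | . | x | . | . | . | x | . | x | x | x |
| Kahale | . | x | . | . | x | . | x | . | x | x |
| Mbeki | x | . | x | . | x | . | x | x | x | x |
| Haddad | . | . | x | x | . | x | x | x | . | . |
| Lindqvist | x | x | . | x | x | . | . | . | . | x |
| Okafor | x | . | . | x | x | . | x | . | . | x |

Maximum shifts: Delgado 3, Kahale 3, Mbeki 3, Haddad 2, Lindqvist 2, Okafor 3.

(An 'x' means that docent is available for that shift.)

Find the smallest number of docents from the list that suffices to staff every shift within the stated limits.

5

12 slots to fill and no one can take more than 3, so at least ⌈12/3⌉ = 4 docents are needed.
No set of 4 docents can cover every shift (each such set leaves at least one shift with no one available or exceeds a cap).
Delgado, Kahale, Mbeki, Haddad, and Lindqvist alone can cover everything: Slot 1→Mbeki, Slot 2→Delgado, Slot 3→Mbeki, Slot 4→Haddad+Lindqvist, Slot 5→Kahale+Mbeki, Slot 6→Delgado, Slot 7→Kahale, Slot 8→Delgado, Slot 9→Kahale, Slot 10→Lindqvist.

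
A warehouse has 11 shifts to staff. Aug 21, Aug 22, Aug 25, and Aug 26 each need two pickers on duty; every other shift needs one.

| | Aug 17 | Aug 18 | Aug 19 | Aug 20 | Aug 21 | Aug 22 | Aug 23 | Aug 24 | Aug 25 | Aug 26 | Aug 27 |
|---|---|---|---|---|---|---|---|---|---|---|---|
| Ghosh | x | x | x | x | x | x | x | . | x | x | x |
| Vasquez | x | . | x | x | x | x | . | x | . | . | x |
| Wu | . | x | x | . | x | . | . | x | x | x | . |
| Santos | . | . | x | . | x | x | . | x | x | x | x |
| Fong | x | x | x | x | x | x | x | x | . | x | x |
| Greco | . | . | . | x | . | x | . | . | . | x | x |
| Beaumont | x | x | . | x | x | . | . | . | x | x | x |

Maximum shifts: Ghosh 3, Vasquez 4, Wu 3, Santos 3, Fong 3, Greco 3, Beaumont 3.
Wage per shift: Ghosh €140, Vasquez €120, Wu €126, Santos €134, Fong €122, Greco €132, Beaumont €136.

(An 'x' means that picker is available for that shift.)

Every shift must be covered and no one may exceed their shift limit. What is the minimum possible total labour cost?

Picking the cheapest available picker for each shift independently would cost €1836, but that ignores the shift limits.
An optimal schedule: Aug 17→Vasquez, Aug 18→Fong, Aug 19→Vasquez, Aug 20→Vasquez, Aug 21→Wu+Santos, Aug 22→Fong+Greco, Aug 23→Fong, Aug 24→Vasquez, Aug 25→Wu+Santos, Aug 26→Wu+Greco, Aug 27→Greco.
Total: 120 + 122 + 120 + 120 + 126 + 134 + 122 + 132 + 122 + 120 + 126 + 134 + 126 + 132 + 132 = €1888.

€1888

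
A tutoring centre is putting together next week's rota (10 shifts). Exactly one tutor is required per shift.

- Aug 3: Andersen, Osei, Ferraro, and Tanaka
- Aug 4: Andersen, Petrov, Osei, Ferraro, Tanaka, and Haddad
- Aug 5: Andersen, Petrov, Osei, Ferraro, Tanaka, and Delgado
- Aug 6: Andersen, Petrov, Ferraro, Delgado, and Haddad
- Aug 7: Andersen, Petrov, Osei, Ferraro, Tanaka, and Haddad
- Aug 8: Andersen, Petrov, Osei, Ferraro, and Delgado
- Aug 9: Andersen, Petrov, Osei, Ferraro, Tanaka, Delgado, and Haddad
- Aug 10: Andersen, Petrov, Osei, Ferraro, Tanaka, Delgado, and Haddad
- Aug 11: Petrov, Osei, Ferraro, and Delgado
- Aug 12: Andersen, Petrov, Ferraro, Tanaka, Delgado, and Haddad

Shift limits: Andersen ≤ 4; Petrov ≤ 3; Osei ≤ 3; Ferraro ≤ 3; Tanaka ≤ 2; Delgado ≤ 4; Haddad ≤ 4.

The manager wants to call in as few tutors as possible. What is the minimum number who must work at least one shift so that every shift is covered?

3

10 slots to fill and no one can take more than 4, so at least ⌈10/4⌉ = 3 tutors are needed.
Andersen, Petrov, and Osei alone can cover everything: Aug 3→Andersen, Aug 4→Andersen, Aug 5→Petrov, Aug 6→Andersen, Aug 7→Petrov, Aug 8→Osei, Aug 9→Osei, Aug 10→Osei, Aug 11→Petrov, Aug 12→Andersen.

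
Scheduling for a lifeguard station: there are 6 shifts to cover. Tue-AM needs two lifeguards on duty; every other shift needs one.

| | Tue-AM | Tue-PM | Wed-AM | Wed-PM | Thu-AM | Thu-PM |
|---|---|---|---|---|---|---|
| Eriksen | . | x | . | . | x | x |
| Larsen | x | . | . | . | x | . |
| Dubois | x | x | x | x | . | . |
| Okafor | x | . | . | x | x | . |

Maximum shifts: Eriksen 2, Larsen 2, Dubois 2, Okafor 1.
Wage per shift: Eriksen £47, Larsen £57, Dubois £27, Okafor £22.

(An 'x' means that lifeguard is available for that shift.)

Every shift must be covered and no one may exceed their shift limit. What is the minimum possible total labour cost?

Wed-AM can only be covered by Dubois, so that assignment is forced.
Thu-PM can only be covered by Eriksen, so that assignment is forced.
Picking the cheapest available lifeguard for each shift independently would cost £194, but that ignores the shift limits.
An optimal schedule: Tue-AM→Larsen+Okafor, Tue-PM→Eriksen, Wed-AM→Dubois, Wed-PM→Dubois, Thu-AM→Larsen, Thu-PM→Eriksen.
Total: 57 + 22 + 47 + 27 + 27 + 57 + 47 = £284.

£284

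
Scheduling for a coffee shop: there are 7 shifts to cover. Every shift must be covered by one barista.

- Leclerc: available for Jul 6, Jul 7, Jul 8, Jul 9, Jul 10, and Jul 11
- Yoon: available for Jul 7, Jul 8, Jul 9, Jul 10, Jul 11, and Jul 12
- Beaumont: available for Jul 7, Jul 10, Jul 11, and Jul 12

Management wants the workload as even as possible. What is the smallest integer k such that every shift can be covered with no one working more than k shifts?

3

With 3 baristas and 7 worker-slots to fill, someone must work at least ⌈7/3⌉ = 3 shifts, so k ≥ 3.
k = 3 works: Jul 6→Leclerc, Jul 7→Yoon, Jul 8→Leclerc, Jul 9→Leclerc, Jul 10→Yoon, Jul 11→Beaumont, Jul 12→Yoon.
Loads: Leclerc 3, Yoon 3, Beaumont 1 — all ≤ 3.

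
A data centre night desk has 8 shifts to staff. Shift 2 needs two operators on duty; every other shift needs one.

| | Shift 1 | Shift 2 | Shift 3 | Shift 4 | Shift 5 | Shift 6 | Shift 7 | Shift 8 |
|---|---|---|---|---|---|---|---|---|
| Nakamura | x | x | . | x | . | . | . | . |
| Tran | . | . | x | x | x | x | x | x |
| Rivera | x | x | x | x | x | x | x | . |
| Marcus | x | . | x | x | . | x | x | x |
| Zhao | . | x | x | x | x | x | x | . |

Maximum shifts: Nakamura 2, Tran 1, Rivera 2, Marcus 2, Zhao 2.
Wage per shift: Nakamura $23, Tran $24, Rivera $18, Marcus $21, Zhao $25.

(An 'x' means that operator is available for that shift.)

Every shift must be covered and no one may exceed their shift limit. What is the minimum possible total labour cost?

Picking the cheapest available operator for each shift independently would cost $170, but that ignores the shift limits.
An optimal schedule: Shift 1→Nakamura, Shift 2→Nakamura+Rivera, Shift 3→Marcus, Shift 4→Zhao, Shift 5→Rivera, Shift 6→Marcus, Shift 7→Zhao, Shift 8→Tran.
Total: 23 + 23 + 18 + 21 + 25 + 18 + 21 + 25 + 24 = $198.

$198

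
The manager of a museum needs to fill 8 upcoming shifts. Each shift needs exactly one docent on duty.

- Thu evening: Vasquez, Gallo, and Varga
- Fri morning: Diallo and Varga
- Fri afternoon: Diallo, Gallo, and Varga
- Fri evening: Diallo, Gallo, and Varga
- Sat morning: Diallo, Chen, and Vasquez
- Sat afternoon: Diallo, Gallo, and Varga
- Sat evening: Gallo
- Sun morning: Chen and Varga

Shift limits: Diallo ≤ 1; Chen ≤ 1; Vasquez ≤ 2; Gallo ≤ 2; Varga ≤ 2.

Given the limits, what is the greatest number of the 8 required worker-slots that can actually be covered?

8

Total capacity across all docents is 1+1+2+2+2 = 8, and 8 slots are needed, so at most 8 can be filled.
An assignment achieving 8: Thu evening→Vasquez, Fri morning→Diallo, Fri afternoon→Gallo, Fri evening→Varga, Sat morning→Vasquez, Sat afternoon→Varga, Sat evening→Gallo, Sun morning→Chen.
Loads: Diallo 1/1, Chen 1/1, Vasquez 2/2, Gallo 2/2, Varga 2/2.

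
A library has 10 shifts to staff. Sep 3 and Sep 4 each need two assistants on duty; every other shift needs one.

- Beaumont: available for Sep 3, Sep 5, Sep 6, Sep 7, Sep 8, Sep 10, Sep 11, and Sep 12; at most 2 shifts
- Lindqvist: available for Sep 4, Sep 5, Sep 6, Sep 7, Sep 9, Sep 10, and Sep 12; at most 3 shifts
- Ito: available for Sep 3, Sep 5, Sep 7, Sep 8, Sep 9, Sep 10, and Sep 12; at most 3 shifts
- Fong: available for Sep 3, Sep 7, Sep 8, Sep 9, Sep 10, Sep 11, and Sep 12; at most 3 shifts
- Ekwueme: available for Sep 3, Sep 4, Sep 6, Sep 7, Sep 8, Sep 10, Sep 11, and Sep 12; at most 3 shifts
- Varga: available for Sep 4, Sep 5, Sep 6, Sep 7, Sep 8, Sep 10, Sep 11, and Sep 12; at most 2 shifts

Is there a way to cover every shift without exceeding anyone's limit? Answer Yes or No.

One valid schedule: Sep 3→Ito+Fong, Sep 4→Lindqvist+Ekwueme, Sep 5→Beaumont, Sep 6→Beaumont, Sep 7→Lindqvist, Sep 8→Ito, Sep 9→Lindqvist, Sep 10→Ito, Sep 11→Fong, Sep 12→Fong.
Loads: Beaumont 2/2, Lindqvist 3/3, Ito 3/3, Fong 3/3, Ekwueme 1/3, Varga 0/2 — all within limits.

Yes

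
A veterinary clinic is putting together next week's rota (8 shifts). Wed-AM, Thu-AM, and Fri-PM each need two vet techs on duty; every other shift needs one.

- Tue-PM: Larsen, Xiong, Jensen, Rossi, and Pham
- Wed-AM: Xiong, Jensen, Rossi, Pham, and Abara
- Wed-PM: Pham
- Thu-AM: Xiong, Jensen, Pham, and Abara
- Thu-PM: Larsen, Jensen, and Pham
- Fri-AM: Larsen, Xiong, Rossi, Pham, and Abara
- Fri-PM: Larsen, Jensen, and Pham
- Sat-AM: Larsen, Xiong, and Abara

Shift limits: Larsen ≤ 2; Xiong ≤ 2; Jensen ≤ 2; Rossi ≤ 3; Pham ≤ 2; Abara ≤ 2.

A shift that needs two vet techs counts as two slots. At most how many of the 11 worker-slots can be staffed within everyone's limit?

11

Total capacity across all vet techs is 2+2+2+3+2+2 = 13, and 11 slots are needed, so at most 11 can be filled.
An assignment achieving 11: Tue-PM→Rossi, Wed-AM→Rossi+Pham, Wed-PM→Pham, Thu-AM→Xiong+Jensen, Thu-PM→Larsen, Fri-AM→Rossi, Fri-PM→Larsen+Jensen, Sat-AM→Xiong.
Loads: Larsen 2/2, Xiong 2/2, Jensen 2/2, Rossi 3/3, Pham 2/2, Abara 0/2.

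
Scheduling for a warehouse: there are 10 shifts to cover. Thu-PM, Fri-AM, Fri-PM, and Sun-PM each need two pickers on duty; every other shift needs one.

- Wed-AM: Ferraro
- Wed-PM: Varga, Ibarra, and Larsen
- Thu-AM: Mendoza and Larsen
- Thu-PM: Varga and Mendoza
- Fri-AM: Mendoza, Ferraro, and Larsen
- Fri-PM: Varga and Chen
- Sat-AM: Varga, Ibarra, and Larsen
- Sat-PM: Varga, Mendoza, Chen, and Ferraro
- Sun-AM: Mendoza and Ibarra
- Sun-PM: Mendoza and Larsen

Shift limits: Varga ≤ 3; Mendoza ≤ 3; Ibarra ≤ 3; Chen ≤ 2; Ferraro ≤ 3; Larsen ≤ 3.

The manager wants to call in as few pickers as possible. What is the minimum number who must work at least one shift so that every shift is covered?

6

14 slots to fill and no one can take more than 3, so at least ⌈14/3⌉ = 5 pickers are needed.
No set of 5 pickers can cover every shift (each such set leaves at least one shift with no one available or exceeds a cap).
Varga, Mendoza, Ibarra, Chen, Ferraro, and Larsen alone can cover everything: Wed-AM→Ferraro, Wed-PM→Varga, Thu-AM→Mendoza, Thu-PM→Varga+Mendoza, Fri-AM→Ferraro+Larsen, Fri-PM→Varga+Chen, Sat-AM→Ibarra, Sat-PM→Chen, Sun-AM→Ibarra, Sun-PM→Mendoza+Larsen.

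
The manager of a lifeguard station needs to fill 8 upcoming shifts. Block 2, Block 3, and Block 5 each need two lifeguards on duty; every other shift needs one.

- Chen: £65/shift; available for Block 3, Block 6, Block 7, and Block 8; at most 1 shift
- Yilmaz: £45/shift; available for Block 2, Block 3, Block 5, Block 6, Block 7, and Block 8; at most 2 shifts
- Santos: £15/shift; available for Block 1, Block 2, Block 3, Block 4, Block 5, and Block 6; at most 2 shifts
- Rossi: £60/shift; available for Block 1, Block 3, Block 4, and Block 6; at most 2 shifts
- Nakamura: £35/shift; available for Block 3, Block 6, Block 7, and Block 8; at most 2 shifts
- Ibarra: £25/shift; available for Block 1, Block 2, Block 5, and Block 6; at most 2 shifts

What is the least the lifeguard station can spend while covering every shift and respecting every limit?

Picking the cheapest available lifeguard for each shift independently would cost £245, but that ignores the shift limits.
An optimal schedule: Block 1→Santos, Block 2→Yilmaz+Ibarra, Block 3→Rossi+Nakamura, Block 4→Santos, Block 5→Yilmaz+Ibarra, Block 6→Rossi, Block 7→Chen, Block 8→Nakamura.
Total: 15 + 45 + 25 + 60 + 35 + 15 + 45 + 25 + 60 + 65 + 35 = £425.

£425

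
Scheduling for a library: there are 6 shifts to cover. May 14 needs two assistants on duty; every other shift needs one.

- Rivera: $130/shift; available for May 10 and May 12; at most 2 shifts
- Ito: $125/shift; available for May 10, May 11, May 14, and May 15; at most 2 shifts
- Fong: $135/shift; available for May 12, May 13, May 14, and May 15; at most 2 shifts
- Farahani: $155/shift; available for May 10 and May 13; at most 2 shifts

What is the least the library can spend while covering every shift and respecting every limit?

May 11 can only be covered by Ito, so that assignment is forced.
May 14 can only be covered by Ito and Fong, so that assignment is forced.
Picking the cheapest available assistant for each shift independently would cost $900, but that ignores the shift limits.
An optimal schedule: May 10→Rivera, May 11→Ito, May 12→Rivera, May 13→Farahani, May 14→Ito+Fong, May 15→Fong.
Total: 130 + 125 + 130 + 155 + 125 + 135 + 135 = $935.

$935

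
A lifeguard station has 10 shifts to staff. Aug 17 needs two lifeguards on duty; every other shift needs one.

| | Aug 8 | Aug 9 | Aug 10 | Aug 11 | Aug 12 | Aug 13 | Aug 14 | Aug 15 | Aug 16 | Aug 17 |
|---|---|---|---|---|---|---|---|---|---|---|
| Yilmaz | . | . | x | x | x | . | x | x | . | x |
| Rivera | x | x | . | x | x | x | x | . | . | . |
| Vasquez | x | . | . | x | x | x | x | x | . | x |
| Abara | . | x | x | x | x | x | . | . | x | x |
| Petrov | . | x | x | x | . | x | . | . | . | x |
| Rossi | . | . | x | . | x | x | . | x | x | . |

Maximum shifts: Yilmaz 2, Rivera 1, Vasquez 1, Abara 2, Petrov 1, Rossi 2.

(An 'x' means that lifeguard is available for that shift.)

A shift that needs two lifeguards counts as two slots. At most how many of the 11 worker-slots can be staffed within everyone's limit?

9

Total capacity across all lifeguards is 2+1+1+2+1+2 = 9, and 11 slots are needed, so at most 9 can be filled.
An assignment achieving 9: Aug 8→Rivera, Aug 9→Abara, Aug 10→Petrov, Aug 12→Rossi, Aug 13→Rossi, Aug 14→Yilmaz, Aug 15→Yilmaz, Aug 16→Abara, Aug 17→Vasquez.
Loads: Yilmaz 2/2, Rivera 1/1, Vasquez 1/1, Abara 2/2, Petrov 1/1, Rossi 2/2.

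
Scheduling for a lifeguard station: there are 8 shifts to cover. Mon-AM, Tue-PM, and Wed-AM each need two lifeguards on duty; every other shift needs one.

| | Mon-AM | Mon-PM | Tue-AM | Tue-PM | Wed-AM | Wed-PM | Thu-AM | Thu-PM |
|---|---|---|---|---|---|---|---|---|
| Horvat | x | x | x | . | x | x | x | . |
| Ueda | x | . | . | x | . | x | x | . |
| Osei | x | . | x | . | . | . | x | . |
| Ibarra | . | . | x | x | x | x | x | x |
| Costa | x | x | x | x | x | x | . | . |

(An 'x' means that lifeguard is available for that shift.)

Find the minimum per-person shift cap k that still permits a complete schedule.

3

With 5 lifeguards and 11 worker-slots to fill, someone must work at least ⌈11/5⌉ = 3 shifts, so k ≥ 3.
k = 3 works: Mon-AM→Osei+Costa, Mon-PM→Horvat, Tue-AM→Horvat, Tue-PM→Ueda+Ibarra, Wed-AM→Horvat+Ibarra, Wed-PM→Ueda, Thu-AM→Ueda, Thu-PM→Ibarra.
Loads: Horvat 3, Ueda 3, Osei 1, Ibarra 3, Costa 1 — all ≤ 3.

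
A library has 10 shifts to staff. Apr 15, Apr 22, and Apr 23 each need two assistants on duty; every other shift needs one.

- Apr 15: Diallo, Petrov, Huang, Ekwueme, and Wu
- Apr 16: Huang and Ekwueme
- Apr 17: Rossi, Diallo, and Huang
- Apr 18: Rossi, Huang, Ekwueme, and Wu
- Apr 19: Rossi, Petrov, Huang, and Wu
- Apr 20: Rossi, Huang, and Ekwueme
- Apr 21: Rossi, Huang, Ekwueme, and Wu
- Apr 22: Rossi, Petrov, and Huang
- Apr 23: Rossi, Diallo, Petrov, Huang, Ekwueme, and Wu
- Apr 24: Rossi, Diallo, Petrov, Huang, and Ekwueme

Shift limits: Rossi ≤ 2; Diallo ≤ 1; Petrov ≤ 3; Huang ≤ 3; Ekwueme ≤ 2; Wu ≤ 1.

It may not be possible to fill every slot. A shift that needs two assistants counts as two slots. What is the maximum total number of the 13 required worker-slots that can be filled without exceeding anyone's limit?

Total capacity across all assistants is 2+1+3+3+2+1 = 12, and 13 slots are needed, so at most 12 can be filled.
An assignment achieving 12: Apr 15→Diallo+Petrov, Apr 16→Huang, Apr 17→Rossi, Apr 18→Huang, Apr 19→Petrov, Apr 20→Rossi, Apr 21→Ekwueme, Apr 22→Petrov+Huang, Apr 23→Wu, Apr 24→Ekwueme.
Loads: Rossi 2/2, Diallo 1/1, Petrov 3/3, Huang 3/3, Ekwueme 2/2, Wu 1/1.

12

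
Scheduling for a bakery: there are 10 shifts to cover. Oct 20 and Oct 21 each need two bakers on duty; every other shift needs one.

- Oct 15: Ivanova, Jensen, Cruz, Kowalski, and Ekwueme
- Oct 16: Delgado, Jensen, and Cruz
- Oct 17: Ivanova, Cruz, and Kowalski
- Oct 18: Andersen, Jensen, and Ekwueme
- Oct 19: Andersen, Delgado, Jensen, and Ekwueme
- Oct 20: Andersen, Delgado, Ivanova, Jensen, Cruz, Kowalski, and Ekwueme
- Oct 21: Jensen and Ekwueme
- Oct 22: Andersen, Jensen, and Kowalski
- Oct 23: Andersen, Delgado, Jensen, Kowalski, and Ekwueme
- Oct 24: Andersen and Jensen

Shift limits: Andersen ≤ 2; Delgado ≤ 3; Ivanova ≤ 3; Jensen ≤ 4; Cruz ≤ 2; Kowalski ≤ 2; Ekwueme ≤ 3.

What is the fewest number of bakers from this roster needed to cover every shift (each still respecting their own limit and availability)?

4

12 slots to fill and no one can take more than 4, so at least ⌈12/4⌉ = 3 bakers are needed.
Any 3 bakers together have capacity at most 4+3+3 = 10 < 12 slots, so 3 can never suffice.
Andersen, Ivanova, Jensen, and Ekwueme alone can cover everything: Oct 15→Ivanova, Oct 16→Jensen, Oct 17→Ivanova, Oct 18→Jensen, Oct 19→Jensen, Oct 20→Ivanova+Ekwueme, Oct 21→Jensen+Ekwueme, Oct 22→Andersen, Oct 23→Ekwueme, Oct 24→Andersen.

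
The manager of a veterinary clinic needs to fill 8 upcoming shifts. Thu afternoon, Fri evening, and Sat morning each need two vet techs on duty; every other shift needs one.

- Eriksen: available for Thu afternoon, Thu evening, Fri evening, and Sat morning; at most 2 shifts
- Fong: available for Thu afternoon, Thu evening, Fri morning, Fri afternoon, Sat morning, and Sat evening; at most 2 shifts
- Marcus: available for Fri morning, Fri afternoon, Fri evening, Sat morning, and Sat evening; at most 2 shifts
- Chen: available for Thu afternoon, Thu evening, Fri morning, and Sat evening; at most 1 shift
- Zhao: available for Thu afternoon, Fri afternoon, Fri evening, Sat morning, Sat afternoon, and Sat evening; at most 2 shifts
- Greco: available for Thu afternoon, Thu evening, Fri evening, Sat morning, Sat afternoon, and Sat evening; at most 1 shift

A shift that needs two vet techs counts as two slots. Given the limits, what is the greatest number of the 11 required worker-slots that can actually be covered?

Total capacity across all vet techs is 2+2+2+1+2+1 = 10, and 11 slots are needed, so at most 10 can be filled.
An assignment achieving 10: Thu afternoon→Chen+Zhao, Thu evening→Eriksen, Fri morning→Fong, Fri afternoon→Fong, Fri evening→Eriksen+Marcus, Sat morning→Marcus+Greco, Sat afternoon→Zhao.
Loads: Eriksen 2/2, Fong 2/2, Marcus 2/2, Chen 1/1, Zhao 2/2, Greco 1/1.

10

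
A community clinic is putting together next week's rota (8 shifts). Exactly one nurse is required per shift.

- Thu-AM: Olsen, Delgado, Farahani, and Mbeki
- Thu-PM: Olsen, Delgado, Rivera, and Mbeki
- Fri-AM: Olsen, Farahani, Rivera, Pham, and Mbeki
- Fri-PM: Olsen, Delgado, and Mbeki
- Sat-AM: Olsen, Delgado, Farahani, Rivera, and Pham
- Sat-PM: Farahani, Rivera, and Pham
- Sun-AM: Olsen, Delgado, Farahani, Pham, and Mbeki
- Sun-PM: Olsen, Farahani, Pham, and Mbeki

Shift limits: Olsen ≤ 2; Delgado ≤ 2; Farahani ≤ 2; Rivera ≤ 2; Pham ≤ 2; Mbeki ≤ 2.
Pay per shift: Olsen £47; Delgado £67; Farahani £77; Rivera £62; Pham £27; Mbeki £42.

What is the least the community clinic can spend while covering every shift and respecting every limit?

Picking the cheapest available nurse for each shift independently would cost £261, but that ignores the shift limits.
An optimal schedule: Thu-AM→Mbeki, Thu-PM→Olsen, Fri-AM→Rivera, Fri-PM→Mbeki, Sat-AM→Rivera, Sat-PM→Pham, Sun-AM→Olsen, Sun-PM→Pham.
Total: 42 + 47 + 62 + 42 + 62 + 27 + 47 + 27 = £356.

£356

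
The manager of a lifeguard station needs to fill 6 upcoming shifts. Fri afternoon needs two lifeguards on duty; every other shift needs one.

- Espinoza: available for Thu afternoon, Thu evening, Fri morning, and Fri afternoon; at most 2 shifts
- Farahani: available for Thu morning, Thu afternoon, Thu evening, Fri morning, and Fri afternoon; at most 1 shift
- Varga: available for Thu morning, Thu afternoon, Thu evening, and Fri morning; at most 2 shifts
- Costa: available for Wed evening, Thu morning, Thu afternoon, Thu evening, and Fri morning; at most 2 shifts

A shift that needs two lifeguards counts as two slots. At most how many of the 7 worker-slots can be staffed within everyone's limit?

Total capacity across all lifeguards is 2+1+2+2 = 7, and 7 slots are needed, so at most 7 can be filled.
An assignment achieving 7: Wed evening→Costa, Thu morning→Varga, Thu afternoon→Espinoza, Thu evening→Varga, Fri morning→Costa, Fri afternoon→Espinoza+Farahani.
Loads: Espinoza 2/2, Farahani 1/1, Varga 2/2, Costa 2/2.

7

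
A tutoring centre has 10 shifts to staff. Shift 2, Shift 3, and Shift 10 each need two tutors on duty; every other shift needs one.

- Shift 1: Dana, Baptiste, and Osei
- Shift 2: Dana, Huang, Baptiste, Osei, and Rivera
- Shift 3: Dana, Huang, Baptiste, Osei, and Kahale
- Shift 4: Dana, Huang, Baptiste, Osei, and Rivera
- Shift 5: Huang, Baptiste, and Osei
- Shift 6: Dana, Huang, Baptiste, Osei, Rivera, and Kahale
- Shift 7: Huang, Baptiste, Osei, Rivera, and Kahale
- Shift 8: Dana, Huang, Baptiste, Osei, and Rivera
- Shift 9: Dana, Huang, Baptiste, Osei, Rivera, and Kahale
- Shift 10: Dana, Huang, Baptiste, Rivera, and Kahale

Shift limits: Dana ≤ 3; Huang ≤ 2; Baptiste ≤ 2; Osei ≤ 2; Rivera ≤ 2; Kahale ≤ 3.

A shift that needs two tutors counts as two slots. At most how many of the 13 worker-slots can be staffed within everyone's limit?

Total capacity across all tutors is 3+2+2+2+2+3 = 14, and 13 slots are needed, so at most 13 can be filled.
An assignment achieving 13: Shift 1→Dana, Shift 2→Dana+Huang, Shift 3→Dana+Baptiste, Shift 4→Baptiste, Shift 5→Huang, Shift 6→Rivera, Shift 7→Osei, Shift 8→Osei, Shift 9→Kahale, Shift 10→Rivera+Kahale.
Loads: Dana 3/3, Huang 2/2, Baptiste 2/2, Osei 2/2, Rivera 2/2, Kahale 2/3.

13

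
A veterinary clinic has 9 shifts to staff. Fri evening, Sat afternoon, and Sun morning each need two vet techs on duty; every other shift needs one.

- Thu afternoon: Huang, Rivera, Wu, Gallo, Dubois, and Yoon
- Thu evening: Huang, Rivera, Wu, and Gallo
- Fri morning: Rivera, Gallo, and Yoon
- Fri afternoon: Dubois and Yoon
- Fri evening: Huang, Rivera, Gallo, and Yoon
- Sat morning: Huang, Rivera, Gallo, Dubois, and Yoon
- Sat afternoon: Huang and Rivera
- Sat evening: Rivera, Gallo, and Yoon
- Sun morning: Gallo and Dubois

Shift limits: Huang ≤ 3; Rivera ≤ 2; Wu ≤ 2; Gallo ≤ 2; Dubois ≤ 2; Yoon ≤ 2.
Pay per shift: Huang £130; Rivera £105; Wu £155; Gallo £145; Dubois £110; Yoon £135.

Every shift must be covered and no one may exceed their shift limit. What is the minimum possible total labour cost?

Sat afternoon can only be covered by Huang and Rivera, so that assignment is forced.
Sun morning can only be covered by Gallo and Dubois, so that assignment is forced.
Picking the cheapest available vet tech for each shift independently would cost £1360, but that ignores the shift limits.
An optimal schedule: Thu afternoon→Wu, Thu evening→Huang, Fri morning→Rivera, Fri afternoon→Dubois, Fri evening→Huang+Yoon, Sat morning→Yoon, Sat afternoon→Huang+Rivera, Sat evening→Gallo, Sun morning→Gallo+Dubois.
Total: 155 + 130 + 105 + 110 + 130 + 135 + 135 + 130 + 105 + 145 + 145 + 110 = £1535.

£1535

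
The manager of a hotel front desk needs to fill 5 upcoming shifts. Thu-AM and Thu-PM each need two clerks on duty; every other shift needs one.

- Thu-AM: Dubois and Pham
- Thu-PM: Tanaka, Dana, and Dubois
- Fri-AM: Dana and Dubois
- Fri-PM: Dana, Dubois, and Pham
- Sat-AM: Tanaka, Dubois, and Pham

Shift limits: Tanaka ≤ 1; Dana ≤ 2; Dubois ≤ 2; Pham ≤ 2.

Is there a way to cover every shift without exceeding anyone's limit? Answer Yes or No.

Thu-AM can only be covered by Dubois and Pham, so that assignment is forced.
One valid schedule: Thu-AM→Dubois+Pham, Thu-PM→Tanaka+Dana, Fri-AM→Dana, Fri-PM→Dubois, Sat-AM→Pham.
Loads: Tanaka 1/1, Dana 2/2, Dubois 2/2, Pham 2/2 — all within limits.

Yes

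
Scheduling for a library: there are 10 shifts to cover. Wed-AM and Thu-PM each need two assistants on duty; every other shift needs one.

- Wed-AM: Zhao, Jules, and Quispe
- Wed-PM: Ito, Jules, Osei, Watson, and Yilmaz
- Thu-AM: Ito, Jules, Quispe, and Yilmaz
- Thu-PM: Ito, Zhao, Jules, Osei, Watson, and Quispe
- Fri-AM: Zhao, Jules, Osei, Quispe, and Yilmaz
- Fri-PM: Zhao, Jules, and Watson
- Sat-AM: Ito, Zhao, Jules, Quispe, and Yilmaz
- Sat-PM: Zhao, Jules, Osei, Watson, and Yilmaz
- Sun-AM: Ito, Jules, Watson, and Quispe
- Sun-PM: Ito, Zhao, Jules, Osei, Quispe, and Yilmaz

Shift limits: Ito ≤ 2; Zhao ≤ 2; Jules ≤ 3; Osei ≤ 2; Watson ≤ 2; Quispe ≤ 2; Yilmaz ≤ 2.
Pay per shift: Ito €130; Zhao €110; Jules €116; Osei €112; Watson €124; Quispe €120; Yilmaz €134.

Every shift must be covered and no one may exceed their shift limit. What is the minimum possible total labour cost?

Picking the cheapest available assistant for each shift independently would cost €1342, but that ignores the shift limits.
An optimal schedule: Wed-AM→Zhao+Jules, Wed-PM→Osei, Thu-AM→Jules, Thu-PM→Watson+Ito, Fri-AM→Osei, Fri-PM→Zhao, Sat-AM→Quispe, Sat-PM→Watson, Sun-AM→Jules, Sun-PM→Quispe.
Total: 110 + 116 + 112 + 116 + 124 + 130 + 112 + 110 + 120 + 124 + 116 + 120 = €1410.

€1410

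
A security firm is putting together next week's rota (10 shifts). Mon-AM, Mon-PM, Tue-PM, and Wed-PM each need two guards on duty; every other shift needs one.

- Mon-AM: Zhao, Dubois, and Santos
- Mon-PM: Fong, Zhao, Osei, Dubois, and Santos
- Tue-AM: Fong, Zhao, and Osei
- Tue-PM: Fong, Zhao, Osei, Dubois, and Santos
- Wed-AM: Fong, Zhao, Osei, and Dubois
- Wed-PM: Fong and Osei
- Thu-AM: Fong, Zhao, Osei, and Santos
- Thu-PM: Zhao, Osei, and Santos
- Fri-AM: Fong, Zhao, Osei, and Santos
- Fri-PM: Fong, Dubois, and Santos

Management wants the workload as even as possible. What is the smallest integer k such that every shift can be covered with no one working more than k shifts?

3

With 5 guards and 14 worker-slots to fill, someone must work at least ⌈14/5⌉ = 3 shifts, so k ≥ 3.
k = 3 works: Mon-AM→Zhao+Dubois, Mon-PM→Dubois+Santos, Tue-AM→Fong, Tue-PM→Dubois+Santos, Wed-AM→Zhao, Wed-PM→Fong+Osei, Thu-AM→Osei, Thu-PM→Zhao, Fri-AM→Osei, Fri-PM→Fong.
Loads: Fong 3, Zhao 3, Osei 3, Dubois 3, Santos 2 — all ≤ 3.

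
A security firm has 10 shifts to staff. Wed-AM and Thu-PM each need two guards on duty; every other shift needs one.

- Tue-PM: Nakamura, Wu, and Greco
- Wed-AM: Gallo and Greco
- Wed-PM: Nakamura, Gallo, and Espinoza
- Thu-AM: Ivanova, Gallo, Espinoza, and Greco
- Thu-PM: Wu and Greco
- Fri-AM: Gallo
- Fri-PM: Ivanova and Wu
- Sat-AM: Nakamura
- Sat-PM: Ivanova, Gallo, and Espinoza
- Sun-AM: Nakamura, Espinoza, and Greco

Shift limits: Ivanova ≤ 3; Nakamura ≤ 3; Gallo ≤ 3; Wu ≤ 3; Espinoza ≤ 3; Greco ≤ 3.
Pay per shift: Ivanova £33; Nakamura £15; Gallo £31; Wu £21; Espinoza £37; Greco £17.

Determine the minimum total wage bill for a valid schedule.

Wed-AM can only be covered by Gallo and Greco, so that assignment is forced.
Thu-PM can only be covered by Wu and Greco, so that assignment is forced.
Fri-AM can only be covered by Gallo, so that assignment is forced.
Picking the cheapest available guard for each shift independently would cost £246, but that ignores the shift limits.
An optimal schedule: Tue-PM→Wu, Wed-AM→Greco+Gallo, Wed-PM→Nakamura, Thu-AM→Greco, Thu-PM→Greco+Wu, Fri-AM→Gallo, Fri-PM→Wu, Sat-AM→Nakamura, Sat-PM→Gallo, Sun-AM→Nakamura.
Total: 21 + 17 + 31 + 15 + 17 + 17 + 21 + 31 + 21 + 15 + 31 + 15 = £252.

£252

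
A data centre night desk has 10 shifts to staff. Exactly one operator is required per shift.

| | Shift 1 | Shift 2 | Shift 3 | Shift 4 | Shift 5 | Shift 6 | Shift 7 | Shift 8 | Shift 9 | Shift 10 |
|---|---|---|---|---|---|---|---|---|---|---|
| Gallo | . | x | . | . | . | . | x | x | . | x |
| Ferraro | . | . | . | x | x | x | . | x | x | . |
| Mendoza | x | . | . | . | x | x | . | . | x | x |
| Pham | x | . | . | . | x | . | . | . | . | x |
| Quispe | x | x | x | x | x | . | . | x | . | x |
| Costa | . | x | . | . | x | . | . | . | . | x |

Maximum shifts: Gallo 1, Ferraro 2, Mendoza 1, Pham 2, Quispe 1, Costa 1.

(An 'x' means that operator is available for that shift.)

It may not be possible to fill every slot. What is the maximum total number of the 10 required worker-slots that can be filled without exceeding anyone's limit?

Total capacity across all operators is 1+2+1+2+1+1 = 8, and 10 slots are needed, so at most 8 can be filled.
An assignment achieving 8: Shift 1→Pham, Shift 2→Costa, Shift 3→Quispe, Shift 4→Ferraro, Shift 5→Pham, Shift 6→Ferraro, Shift 7→Gallo, Shift 9→Mendoza.
Loads: Gallo 1/1, Ferraro 2/2, Mendoza 1/1, Pham 2/2, Quispe 1/1, Costa 1/1.

8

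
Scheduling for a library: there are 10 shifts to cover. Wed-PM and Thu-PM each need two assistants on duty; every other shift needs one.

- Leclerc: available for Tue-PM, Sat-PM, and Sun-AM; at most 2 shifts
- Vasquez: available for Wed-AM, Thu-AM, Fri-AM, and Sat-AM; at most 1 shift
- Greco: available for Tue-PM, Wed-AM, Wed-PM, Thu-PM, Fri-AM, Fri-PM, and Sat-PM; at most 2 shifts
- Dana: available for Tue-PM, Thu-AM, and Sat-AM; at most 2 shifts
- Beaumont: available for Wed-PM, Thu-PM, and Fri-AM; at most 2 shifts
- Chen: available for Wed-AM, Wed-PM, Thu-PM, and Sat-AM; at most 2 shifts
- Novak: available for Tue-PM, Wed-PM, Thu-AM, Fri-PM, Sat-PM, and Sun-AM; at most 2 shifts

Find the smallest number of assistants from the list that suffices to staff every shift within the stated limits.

12 slots to fill and no one can take more than 2, so at least ⌈12/2⌉ = 6 assistants are needed.
Leclerc, Greco, Dana, Beaumont, Chen, and Novak alone can cover everything: Tue-PM→Novak, Wed-AM→Greco, Wed-PM→Beaumont+Chen, Thu-AM→Dana, Thu-PM→Beaumont+Chen, Fri-AM→Greco, Fri-PM→Novak, Sat-AM→Dana, Sat-PM→Leclerc, Sun-AM→Leclerc.

6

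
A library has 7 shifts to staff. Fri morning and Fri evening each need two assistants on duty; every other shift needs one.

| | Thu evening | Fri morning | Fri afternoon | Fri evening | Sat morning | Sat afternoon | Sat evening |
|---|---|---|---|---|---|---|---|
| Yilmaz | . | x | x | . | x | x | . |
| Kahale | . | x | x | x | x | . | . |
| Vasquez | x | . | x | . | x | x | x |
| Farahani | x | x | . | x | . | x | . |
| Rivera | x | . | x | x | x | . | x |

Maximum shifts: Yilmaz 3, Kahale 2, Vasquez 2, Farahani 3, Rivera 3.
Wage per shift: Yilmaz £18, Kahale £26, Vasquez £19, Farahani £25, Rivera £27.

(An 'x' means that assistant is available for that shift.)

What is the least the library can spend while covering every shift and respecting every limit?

£193

Picking the cheapest available assistant for each shift independently would cost £186, but that ignores the shift limits.
An optimal schedule: Thu evening→Vasquez, Fri morning→Yilmaz+Farahani, Fri afternoon→Yilmaz, Fri evening→Farahani+Kahale, Sat morning→Yilmaz, Sat afternoon→Farahani, Sat evening→Vasquez.
Total: 19 + 18 + 25 + 18 + 25 + 26 + 18 + 25 + 19 = £193.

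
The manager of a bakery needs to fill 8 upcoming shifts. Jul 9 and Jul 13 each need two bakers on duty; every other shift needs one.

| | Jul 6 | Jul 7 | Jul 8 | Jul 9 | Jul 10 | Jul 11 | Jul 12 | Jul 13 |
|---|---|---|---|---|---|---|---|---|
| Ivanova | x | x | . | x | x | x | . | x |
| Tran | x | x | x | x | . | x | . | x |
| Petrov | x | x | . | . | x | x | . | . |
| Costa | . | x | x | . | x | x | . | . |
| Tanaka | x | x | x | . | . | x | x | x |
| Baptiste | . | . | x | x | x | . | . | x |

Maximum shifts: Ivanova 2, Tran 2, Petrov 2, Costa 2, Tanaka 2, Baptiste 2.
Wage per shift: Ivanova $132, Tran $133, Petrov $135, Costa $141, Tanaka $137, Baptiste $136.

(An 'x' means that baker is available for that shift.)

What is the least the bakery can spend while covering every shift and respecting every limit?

Jul 12 can only be covered by Tanaka, so that assignment is forced.
Picking the cheapest available baker for each shift independently would cost $1328, but that ignores the shift limits.
An optimal schedule: Jul 6→Ivanova, Jul 7→Petrov, Jul 8→Tran, Jul 9→Ivanova+Tran, Jul 10→Baptiste, Jul 11→Petrov, Jul 12→Tanaka, Jul 13→Baptiste+Tanaka.
Total: 132 + 135 + 133 + 132 + 133 + 136 + 135 + 137 + 136 + 137 = $1346.

$1346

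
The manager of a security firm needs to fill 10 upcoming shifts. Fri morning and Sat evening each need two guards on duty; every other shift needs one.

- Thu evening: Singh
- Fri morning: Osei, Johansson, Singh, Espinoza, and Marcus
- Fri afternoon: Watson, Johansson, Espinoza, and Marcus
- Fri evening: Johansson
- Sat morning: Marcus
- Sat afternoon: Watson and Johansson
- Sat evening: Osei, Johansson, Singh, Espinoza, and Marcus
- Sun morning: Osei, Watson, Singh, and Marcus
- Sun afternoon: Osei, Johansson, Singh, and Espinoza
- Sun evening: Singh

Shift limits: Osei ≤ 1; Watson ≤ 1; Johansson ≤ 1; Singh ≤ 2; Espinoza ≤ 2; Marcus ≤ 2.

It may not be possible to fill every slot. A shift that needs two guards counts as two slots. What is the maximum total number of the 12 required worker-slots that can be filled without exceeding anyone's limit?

Total capacity across all guards is 1+1+1+2+2+2 = 9, and 12 slots are needed, so at most 9 can be filled.
An assignment achieving 9: Thu evening→Singh, Fri morning→Marcus, Fri afternoon→Espinoza, Fri evening→Johansson, Sat morning→Marcus, Sat afternoon→Watson, Sun morning→Osei, Sun afternoon→Espinoza, Sun evening→Singh.
Loads: Osei 1/1, Watson 1/1, Johansson 1/1, Singh 2/2, Espinoza 2/2, Marcus 2/2.

9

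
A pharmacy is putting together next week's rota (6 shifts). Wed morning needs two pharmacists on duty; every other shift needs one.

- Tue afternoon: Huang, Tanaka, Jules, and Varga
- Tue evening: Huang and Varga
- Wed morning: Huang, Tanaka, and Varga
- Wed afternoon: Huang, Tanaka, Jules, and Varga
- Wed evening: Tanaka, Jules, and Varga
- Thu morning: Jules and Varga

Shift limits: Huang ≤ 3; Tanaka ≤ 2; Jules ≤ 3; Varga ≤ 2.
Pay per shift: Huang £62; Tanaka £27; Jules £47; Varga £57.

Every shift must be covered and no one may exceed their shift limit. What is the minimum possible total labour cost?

£309

Picking the cheapest available pharmacist for each shift independently would cost £269, but that ignores the shift limits.
An optimal schedule: Tue afternoon→Jules, Tue evening→Varga, Wed morning→Tanaka+Varga, Wed afternoon→Jules, Wed evening→Tanaka, Thu morning→Jules.
Total: 47 + 57 + 27 + 57 + 47 + 27 + 47 = £309.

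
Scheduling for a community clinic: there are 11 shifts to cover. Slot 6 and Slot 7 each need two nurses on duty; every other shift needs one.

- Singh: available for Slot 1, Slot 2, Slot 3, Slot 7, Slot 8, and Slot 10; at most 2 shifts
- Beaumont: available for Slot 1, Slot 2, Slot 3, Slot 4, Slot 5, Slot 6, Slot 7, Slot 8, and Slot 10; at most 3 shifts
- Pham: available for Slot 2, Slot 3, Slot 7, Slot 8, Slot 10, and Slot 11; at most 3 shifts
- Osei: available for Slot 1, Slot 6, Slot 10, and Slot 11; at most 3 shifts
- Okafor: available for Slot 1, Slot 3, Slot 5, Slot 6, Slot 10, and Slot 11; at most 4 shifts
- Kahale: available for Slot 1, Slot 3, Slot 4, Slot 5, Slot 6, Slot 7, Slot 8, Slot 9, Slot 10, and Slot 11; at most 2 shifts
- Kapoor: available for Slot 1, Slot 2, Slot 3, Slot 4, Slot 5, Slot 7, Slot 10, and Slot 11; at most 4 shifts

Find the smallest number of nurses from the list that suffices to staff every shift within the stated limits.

13 slots to fill and no one can take more than 4, so at least ⌈13/4⌉ = 4 nurses are needed.
Beaumont, Okafor, Kahale, and Kapoor alone can cover everything: Slot 1→Okafor, Slot 2→Beaumont, Slot 3→Okafor, Slot 4→Kapoor, Slot 5→Kapoor, Slot 6→Beaumont+Okafor, Slot 7→Kahale+Kapoor, Slot 8→Beaumont, Slot 9→Kahale, Slot 10→Kapoor, Slot 11→Okafor.

4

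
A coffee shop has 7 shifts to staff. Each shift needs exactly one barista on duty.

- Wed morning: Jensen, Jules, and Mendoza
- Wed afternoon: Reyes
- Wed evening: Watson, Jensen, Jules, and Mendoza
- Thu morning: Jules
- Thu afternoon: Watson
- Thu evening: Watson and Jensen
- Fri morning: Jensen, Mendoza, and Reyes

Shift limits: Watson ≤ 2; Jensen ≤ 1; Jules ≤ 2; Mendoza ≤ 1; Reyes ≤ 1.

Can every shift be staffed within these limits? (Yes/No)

Yes

Wed afternoon can only be covered by Reyes, so that assignment is forced.
Thu morning can only be covered by Jules, so that assignment is forced.
Thu afternoon can only be covered by Watson, so that assignment is forced.
One valid schedule: Wed morning→Jensen, Wed afternoon→Reyes, Wed evening→Jules, Thu morning→Jules, Thu afternoon→Watson, Thu evening→Watson, Fri morning→Mendoza.
Loads: Watson 2/2, Jensen 1/1, Jules 2/2, Mendoza 1/1, Reyes 1/1 — all within limits.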